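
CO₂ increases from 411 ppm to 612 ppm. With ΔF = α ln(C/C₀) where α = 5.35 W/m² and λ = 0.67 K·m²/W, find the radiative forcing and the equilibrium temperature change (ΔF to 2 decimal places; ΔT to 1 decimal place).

ΔF = 2.13 W/m²; ΔT = 1.4 K

CO₂: 5.35 × ln(612/411) = 5.35 × ln(1.48905) = 5.35 × 0.39814 = 2.1300 W/m².
ΔT = λ ΔF = 0.67 × 2.13 = 1.4271 K.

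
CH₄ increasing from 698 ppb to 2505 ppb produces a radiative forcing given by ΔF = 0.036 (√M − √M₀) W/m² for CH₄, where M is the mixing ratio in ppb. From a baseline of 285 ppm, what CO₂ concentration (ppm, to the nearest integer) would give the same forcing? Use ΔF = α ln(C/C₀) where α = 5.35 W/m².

C ≈ 334 ppm

CH₄ forcing: 0.036 × (√2505 − √698) = 0.036 × (50.0500 − 26.4197) = 0.036 × 23.6303 = 0.85069 W/m².
Set 5.35 ln(C/285) = 0.85069: ln(C/285) = 0.85069/5.35 = 0.15901, so C = 285 × e^0.15901 = 285 × 1.17235 = 334.12 ppm.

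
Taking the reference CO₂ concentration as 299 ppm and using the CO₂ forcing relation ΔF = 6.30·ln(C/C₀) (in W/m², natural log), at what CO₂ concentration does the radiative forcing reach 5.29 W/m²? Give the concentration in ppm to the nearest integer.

C ≈ 692 ppm

Set 6.30 ln(C/299) = 5.29, so ln(C/299) = 5.29/6.30 = 0.83968.
Then C/299 = e^0.83968 = 2.31563, giving C = 299 × 2.31563 = 692.37 ppm.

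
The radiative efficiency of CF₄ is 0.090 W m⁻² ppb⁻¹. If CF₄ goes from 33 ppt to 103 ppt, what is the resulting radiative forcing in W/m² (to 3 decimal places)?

ΔF = 0.006 W/m²

CF₄: Δ = 103 − 33 = 70 ppt = 0.070 ppb; ΔF = 0.090 × 0.070 = 0.0063 W/m².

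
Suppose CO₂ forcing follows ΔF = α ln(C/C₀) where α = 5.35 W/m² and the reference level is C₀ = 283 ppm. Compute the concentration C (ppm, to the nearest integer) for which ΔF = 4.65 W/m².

C ≈ 675 ppm

Set 5.35 ln(C/283) = 4.65, so ln(C/283) = 4.65/5.35 = 0.86916.
Then C/283 = e^0.86916 = 2.38491, giving C = 283 × 2.38491 = 674.93 ppm.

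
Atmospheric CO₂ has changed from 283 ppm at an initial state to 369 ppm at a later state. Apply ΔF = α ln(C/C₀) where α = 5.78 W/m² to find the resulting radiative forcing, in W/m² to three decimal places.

CO₂: 5.78 × ln(369/283) = 5.78 × ln(1.30389) = 5.78 × 0.26535 = 1.5337 W/m².

ΔF = 1.534 W/m²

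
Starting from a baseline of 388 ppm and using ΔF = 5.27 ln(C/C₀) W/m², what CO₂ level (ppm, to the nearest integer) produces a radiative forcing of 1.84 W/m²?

Set 5.27 ln(C/388) = 1.84, so ln(C/388) = 1.84/5.27 = 0.34915.
Then C/388 = e^0.34915 = 1.41786, giving C = 388 × 1.41786 = 550.13 ppm.

C ≈ 550 ppm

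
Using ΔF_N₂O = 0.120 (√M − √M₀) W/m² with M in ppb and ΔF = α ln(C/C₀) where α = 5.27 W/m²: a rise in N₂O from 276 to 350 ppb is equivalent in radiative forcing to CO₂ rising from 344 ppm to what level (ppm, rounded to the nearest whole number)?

C ≈ 361 ppm

N₂O forcing: 0.120 × (√350 − √276) = 0.120 × (18.7083 − 16.6132) = 0.120 × 2.0951 = 0.25141 W/m².
Set 5.27 ln(C/344) = 0.25141: ln(C/344) = 0.25141/5.27 = 0.04771, so C = 344 × e^0.04771 = 344 × 1.04887 = 360.81 ppm.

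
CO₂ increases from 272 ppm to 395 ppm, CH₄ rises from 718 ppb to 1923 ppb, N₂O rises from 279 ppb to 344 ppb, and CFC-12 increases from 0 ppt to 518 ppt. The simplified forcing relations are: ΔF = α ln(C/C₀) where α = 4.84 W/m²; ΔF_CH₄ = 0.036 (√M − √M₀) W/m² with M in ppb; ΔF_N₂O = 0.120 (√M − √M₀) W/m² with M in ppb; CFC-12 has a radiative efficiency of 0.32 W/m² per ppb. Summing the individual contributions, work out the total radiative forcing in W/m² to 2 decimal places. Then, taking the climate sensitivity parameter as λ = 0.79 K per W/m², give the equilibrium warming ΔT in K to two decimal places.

CO₂: 4.84 × ln(395/272) = 4.84 × ln(1.45221) = 4.84 × 0.37309 = 1.8058 W/m².
CH₄: 0.036 × (√1923 − √718) = 0.036 × (43.8520 − 26.7955) = 0.036 × 17.0565 = 0.6140 W/m².
N₂O: 0.120 × (√344 − √279) = 0.120 × (18.5472 − 16.7033) = 0.120 × 1.8439 = 0.2213 W/m².
CFC-12: Δ = 518 − 0 = 518 ppt = 0.518 ppb; ΔF = 0.32 × 0.518 = 0.1658 W/m².
Total ΔF = 1.8058 + 0.6140 + 0.2213 + 0.1658 = 2.8069 W/m².
ΔT = λ ΔF = 0.79 × 2.81 = 2.2199 K.

ΔF = 2.81 W/m²; ΔT = 2.22 K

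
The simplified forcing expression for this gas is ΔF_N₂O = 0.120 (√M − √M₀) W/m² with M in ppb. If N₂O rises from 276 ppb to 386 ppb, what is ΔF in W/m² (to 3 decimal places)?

ΔF = 0.364 W/m²

N₂O: 0.120 × (√386 − √276) = 0.120 × (19.6469 − 16.6132) = 0.120 × 3.0337 = 0.3640 W/m².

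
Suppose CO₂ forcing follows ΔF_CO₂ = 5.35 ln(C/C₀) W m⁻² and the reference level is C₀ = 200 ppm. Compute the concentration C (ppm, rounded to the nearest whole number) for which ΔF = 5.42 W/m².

C ≈ 551 ppm

Set 5.35 ln(C/200) = 5.42, so ln(C/200) = 5.42/5.35 = 1.01308.
Then C/200 = e^1.01308 = 2.75407, giving C = 200 × 2.75407 = 550.81 ppm.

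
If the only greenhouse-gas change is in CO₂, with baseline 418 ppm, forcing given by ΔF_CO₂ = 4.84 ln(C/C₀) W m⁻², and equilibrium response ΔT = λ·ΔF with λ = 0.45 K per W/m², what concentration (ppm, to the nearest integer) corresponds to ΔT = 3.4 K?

Required forcing: ΔF = ΔT/λ = 3.4/0.45 = 7.5556 W/m².
Then ln(C/418) = ΔF/4.84 = 7.5556/4.84 = 1.56107.
So C = 418 × e^1.56107 = 418 × 4.76392 = 1991.32 ppm.

C ≈ 1991 ppm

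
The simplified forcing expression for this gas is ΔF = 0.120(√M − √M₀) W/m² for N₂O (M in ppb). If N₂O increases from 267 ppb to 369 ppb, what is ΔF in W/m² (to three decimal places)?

ΔF = 0.344 W/m²

N₂O: 0.120 × (√369 − √267) = 0.120 × (19.2094 − 16.3401) = 0.120 × 2.8693 = 0.3443 W/m².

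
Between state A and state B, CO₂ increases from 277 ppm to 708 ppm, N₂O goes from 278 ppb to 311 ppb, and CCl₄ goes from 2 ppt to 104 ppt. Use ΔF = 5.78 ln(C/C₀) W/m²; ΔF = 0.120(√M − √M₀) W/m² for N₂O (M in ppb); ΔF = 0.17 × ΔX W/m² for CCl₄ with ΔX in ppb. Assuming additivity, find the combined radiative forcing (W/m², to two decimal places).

ΔF = 5.56 W/m²

CO₂: 5.78 × ln(708/277) = 5.78 × ln(2.55596) = 5.78 × 0.93843 = 5.4241 W/m².
N₂O: 0.120 × (√311 − √278) = 0.120 × (17.6352 − 16.6733) = 0.120 × 0.9619 = 0.1154 W/m².
CCl₄: Δ = 104 − 2 = 102 ppt = 0.102 ppb; ΔF = 0.17 × 0.102 = 0.0173 W/m².
Total ΔF = 5.4241 + 0.1154 + 0.0173 = 5.5568 W/m².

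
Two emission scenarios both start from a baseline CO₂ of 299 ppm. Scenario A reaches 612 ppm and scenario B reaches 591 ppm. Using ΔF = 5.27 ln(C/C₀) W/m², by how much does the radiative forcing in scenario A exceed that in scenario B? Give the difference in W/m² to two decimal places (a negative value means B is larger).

ΔF_A = 5.27 ln(612/299) = 5.27 × 0.71629 = 3.7748 W/m².
ΔF_B = 5.27 ln(591/299) = 5.27 × 0.68137 = 3.5908 W/m².
Difference: 3.7748 − 3.5908 = 0.1840 W/m².

ΔF_A − ΔF_B = 0.18 W/m²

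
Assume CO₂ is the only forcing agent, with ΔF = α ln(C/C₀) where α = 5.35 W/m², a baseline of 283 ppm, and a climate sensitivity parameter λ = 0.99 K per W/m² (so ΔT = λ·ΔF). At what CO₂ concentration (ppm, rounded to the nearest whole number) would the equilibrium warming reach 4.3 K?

C ≈ 637 ppm

Required forcing: ΔF = ΔT/λ = 4.3/0.99 = 4.3434 W/m².
Then ln(C/283) = ΔF/5.35 = 4.3434/5.35 = 0.81185.
So C = 283 × e^0.81185 = 283 × 2.25207 = 637.34 ppm.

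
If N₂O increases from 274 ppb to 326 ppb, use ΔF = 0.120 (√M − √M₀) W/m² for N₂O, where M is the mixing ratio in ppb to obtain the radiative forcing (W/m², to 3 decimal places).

ΔF = 0.180 W/m²

N₂O: 0.120 × (√326 − √274) = 0.120 × (18.0555 − 16.5529) = 0.120 × 1.5026 = 0.1803 W/m².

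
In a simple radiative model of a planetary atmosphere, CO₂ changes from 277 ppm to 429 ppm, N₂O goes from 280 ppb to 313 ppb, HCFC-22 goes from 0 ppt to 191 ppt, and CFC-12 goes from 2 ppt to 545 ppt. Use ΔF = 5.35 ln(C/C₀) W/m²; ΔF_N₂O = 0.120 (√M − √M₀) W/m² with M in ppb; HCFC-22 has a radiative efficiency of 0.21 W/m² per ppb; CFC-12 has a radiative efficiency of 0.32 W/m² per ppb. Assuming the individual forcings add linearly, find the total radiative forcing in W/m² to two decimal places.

CO₂: 5.35 × ln(429/277) = 5.35 × ln(1.54874) = 5.35 × 0.43744 = 2.3403 W/m².
N₂O: 0.120 × (√313 − √280) = 0.120 × (17.6918 − 16.7332) = 0.120 × 0.9586 = 0.1150 W/m².
HCFC-22: Δ = 191 − 0 = 191 ppt = 0.191 ppb; ΔF = 0.21 × 0.191 = 0.0401 W/m².
CFC-12: Δ = 545 − 2 = 543 ppt = 0.543 ppb; ΔF = 0.32 × 0.543 = 0.1738 W/m².
Total ΔF = 2.3403 + 0.1150 + 0.0401 + 0.1738 = 2.6692 W/m².

ΔF = 2.67 W/m²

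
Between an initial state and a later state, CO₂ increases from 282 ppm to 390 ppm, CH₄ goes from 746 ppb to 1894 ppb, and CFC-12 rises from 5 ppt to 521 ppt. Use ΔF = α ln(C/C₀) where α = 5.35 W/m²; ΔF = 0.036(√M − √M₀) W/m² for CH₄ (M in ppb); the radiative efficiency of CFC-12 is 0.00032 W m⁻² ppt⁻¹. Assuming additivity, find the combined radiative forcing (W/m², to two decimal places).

CO₂: 5.35 × ln(390/282) = 5.35 × ln(1.38298) = 5.35 × 0.32424 = 1.7347 W/m².
CH₄: 0.036 × (√1894 − √746) = 0.036 × (43.5201 − 27.3130) = 0.036 × 16.2071 = 0.5835 W/m².
CFC-12: ΔF = 0.00032 × (521 − 5) = 0.00032 × 516 = 0.1651 W/m².
Total ΔF = 1.7347 + 0.5835 + 0.1651 = 2.4833 W/m².

ΔF = 2.48 W/m²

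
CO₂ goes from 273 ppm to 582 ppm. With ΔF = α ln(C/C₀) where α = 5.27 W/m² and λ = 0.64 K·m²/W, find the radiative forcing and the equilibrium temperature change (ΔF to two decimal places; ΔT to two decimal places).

ΔF = 3.99 W/m²; ΔT = 2.55 K

CO₂: 5.27 × ln(582/273) = 5.27 × ln(2.13187) = 5.27 × 0.75700 = 3.9894 W/m².
ΔT = λ ΔF = 0.64 × 3.99 = 2.5536 K.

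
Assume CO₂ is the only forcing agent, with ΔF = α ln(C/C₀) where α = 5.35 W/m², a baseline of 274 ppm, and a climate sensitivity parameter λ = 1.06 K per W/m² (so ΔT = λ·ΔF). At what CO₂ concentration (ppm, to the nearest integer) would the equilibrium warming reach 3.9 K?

C ≈ 545 ppm

Required forcing: ΔF = ΔT/λ = 3.9/1.06 = 3.6792 W/m².
Then ln(C/274) = ΔF/5.35 = 3.6792/5.35 = 0.68770.
So C = 274 × e^0.68770 = 274 × 1.98914 = 545.02 ppm.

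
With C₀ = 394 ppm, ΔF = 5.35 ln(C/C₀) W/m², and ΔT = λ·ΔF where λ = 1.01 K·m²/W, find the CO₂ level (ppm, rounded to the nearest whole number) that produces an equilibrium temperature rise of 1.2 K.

Required forcing: ΔF = ΔT/λ = 1.2/1.01 = 1.1881 W/m².
Then ln(C/394) = ΔF/5.35 = 1.1881/5.35 = 0.22207.
So C = 394 × e^0.22207 = 394 × 1.24866 = 491.97 ppm.

C ≈ 492 ppm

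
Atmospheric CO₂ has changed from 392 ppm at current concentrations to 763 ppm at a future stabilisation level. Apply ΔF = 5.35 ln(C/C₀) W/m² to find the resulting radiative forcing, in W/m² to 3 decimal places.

ΔF = 3.563 W/m²

CO₂ absorption bands are partially saturated, so forcing scales with the logarithm of the concentration ratio.
CO₂: 5.35 × ln(763/392) = 5.35 × ln(1.94643) = 5.35 × 0.66600 = 3.5631 W/m².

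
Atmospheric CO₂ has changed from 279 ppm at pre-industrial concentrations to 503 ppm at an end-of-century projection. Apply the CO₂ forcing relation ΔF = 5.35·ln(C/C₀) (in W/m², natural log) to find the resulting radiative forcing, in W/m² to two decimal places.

ΔF = 3.15 W/m²

CO₂: 5.35 × ln(503/279) = 5.35 × ln(1.80287) = 5.35 × 0.58938 = 3.1532 W/m².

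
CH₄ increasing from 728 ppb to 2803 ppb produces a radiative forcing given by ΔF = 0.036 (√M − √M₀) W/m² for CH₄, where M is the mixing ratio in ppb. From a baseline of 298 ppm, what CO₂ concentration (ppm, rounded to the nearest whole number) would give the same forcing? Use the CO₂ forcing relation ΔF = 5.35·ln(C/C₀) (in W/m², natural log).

C ≈ 355 ppm

CH₄ forcing: 0.036 × (√2803 − √728) = 0.036 × (52.9434 − 26.9815) = 0.036 × 25.9619 = 0.93463 W/m².
Set 5.35 ln(C/298) = 0.93463: ln(C/298) = 0.93463/5.35 = 0.17470, so C = 298 × e^0.17470 = 298 × 1.19089 = 354.89 ppm.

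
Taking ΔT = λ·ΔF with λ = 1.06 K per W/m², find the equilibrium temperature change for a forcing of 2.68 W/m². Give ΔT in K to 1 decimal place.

ΔT = λ ΔF = 1.06 × 2.68 = 2.8408 K.

ΔT = 2.8 K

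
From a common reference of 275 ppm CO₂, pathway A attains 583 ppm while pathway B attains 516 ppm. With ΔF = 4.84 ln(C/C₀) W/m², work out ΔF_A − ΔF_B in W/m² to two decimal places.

ΔF_A = 4.84 ln(583/275) = 4.84 × 0.75142 = 3.6369 W/m².
ΔF_B = 4.84 ln(516/275) = 4.84 × 0.62934 = 3.0460 W/m².
Difference: 3.6369 − 3.0460 = 0.5909 W/m².

ΔF_A − ΔF_B = 0.59 W/m²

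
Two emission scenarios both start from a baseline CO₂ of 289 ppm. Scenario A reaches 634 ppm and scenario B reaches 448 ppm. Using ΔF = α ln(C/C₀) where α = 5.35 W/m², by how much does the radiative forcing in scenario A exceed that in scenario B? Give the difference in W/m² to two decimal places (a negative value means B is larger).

ΔF_A = 5.35 ln(634/289) = 5.35 × 0.78562 = 4.2031 W/m².
ΔF_B = 5.35 ln(448/289) = 5.35 × 0.43837 = 2.3453 W/m².
Difference: 4.2031 − 2.3453 = 1.8578 W/m².

ΔF_A − ΔF_B = 1.86 W/m²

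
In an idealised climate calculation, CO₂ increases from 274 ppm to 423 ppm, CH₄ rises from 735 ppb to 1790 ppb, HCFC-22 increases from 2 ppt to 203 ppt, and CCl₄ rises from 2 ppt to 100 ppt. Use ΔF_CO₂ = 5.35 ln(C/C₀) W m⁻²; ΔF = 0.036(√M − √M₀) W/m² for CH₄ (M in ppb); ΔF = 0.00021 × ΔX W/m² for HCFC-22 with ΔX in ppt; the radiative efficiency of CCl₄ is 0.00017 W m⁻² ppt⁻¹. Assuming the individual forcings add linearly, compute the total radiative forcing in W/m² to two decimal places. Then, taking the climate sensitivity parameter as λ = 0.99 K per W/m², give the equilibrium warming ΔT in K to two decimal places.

CO₂: 5.35 × ln(423/274) = 5.35 × ln(1.54380) = 5.35 × 0.43425 = 2.3232 W/m².
CH₄: 0.036 × (√1790 − √735) = 0.036 × (42.3084 − 27.1109) = 0.036 × 15.1975 = 0.5471 W/m².
HCFC-22: ΔF = 0.00021 × (203 − 2) = 0.00021 × 201 = 0.0422 W/m².
CCl₄: ΔF = 0.00017 × (100 − 2) = 0.00017 × 98 = 0.0167 W/m².
Total ΔF = 2.3232 + 0.5471 + 0.0422 + 0.0167 = 2.9292 W/m².
ΔT = λ ΔF = 0.99 × 2.93 = 2.9007 K.

ΔF = 2.93 W/m²; ΔT = 2.90 K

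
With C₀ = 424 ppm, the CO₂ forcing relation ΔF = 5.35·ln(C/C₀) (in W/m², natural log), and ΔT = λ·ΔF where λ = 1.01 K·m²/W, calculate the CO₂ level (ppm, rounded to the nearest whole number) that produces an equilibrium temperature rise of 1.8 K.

Required forcing: ΔF = ΔT/λ = 1.8/1.01 = 1.7822 W/m².
Then ln(C/424) = ΔF/5.35 = 1.7822/5.35 = 0.33312.
So C = 424 × e^0.33312 = 424 × 1.39531 = 591.61 ppm.

C ≈ 592 ppm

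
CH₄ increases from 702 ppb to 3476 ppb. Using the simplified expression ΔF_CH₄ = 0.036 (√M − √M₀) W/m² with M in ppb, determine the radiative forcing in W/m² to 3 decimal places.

ΔF = 1.169 W/m²

CH₄: 0.036 × (√3476 − √702) = 0.036 × (58.9576 − 26.4953) = 0.036 × 32.4623 = 1.1686 W/m².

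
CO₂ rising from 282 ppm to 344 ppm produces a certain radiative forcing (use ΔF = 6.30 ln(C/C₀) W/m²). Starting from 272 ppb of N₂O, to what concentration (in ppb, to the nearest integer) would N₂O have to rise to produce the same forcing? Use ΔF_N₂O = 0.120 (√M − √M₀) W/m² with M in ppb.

CO₂ forcing: 6.30 × ln(344/282) = 6.30 × 0.198735 = 1.25203 W/m².
Set 0.120(√M − √272) = 1.25203: √M = 1.25203/0.120 + √272 = 10.4336 + 16.4924 = 26.9260.
M = (26.9260)² = 725.01 ppb.

M ≈ 725 ppb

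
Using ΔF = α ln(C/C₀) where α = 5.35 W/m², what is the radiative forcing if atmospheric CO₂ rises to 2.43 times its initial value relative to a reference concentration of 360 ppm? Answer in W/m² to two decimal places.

ΔF = 5.35 × ln(2.43) = 5.35 × 0.88789 = 4.7502 W/m².

ΔF = 4.75 W/m²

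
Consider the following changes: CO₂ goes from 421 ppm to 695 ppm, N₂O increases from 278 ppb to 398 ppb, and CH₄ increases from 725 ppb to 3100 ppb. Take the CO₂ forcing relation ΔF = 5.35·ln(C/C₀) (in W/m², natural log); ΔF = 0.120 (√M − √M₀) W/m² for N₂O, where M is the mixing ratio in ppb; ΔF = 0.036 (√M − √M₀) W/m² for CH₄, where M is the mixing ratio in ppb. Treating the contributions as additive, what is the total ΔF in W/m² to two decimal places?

CO₂: 5.35 × ln(695/421) = 5.35 × ln(1.65083) = 5.35 × 0.50128 = 2.6818 W/m².
N₂O: 0.120 × (√398 − √278) = 0.120 × (19.9499 − 16.6733) = 0.120 × 3.2766 = 0.3932 W/m².
CH₄: 0.036 × (√3100 − √725) = 0.036 × (55.6776 − 26.9258) = 0.036 × 28.7518 = 1.0351 W/m².
Total ΔF = 2.6818 + 0.3932 + 1.0351 = 4.1101 W/m².

ΔF = 4.11 W/m²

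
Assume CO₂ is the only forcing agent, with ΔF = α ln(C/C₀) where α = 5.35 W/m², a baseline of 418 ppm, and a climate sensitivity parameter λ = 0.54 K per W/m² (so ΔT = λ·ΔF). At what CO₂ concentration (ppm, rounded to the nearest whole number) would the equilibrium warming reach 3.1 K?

C ≈ 1222 ppm

Required forcing: ΔF = ΔT/λ = 3.1/0.54 = 5.7407 W/m².
Then ln(C/418) = ΔF/5.35 = 5.7407/5.35 = 1.07303.
So C = 418 × e^1.07303 = 418 × 2.92423 = 1222.33 ppm.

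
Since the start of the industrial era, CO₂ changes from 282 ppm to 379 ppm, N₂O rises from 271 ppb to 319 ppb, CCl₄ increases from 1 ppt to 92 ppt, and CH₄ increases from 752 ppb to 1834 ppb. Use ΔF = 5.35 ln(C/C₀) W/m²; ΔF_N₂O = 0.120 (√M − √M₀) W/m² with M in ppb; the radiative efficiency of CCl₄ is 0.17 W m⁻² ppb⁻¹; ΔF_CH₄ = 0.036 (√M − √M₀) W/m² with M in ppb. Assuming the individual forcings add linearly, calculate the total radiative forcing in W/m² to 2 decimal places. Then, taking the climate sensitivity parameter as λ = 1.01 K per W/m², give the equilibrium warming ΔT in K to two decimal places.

CO₂: 5.35 × ln(379/282) = 5.35 × ln(1.34397) = 5.35 × 0.29563 = 1.5816 W/m².
N₂O: 0.120 × (√319 − √271) = 0.120 × (17.8606 − 16.4621) = 0.120 × 1.3985 = 0.1678 W/m².
CCl₄: Δ = 92 − 1 = 91 ppt = 0.091 ppb; ΔF = 0.17 × 0.091 = 0.0155 W/m².
CH₄: 0.036 × (√1834 − √752) = 0.036 × (42.8252 − 27.4226) = 0.036 × 15.4026 = 0.5545 W/m².
Total ΔF = 1.5816 + 0.1678 + 0.0155 + 0.5545 = 2.3194 W/m².
ΔT = λ ΔF = 1.01 × 2.32 = 2.3432 K.

ΔF = 2.32 W/m²; ΔT = 2.34 K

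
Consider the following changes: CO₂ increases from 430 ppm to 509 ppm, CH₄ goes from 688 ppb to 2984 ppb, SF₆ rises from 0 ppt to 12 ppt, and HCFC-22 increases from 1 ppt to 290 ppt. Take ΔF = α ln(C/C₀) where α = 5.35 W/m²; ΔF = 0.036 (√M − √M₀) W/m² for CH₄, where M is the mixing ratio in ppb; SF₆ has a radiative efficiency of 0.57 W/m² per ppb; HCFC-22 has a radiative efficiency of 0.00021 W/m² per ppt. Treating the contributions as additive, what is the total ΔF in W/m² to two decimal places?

CO₂: 5.35 × ln(509/430) = 5.35 × ln(1.18372) = 5.35 × 0.16866 = 0.9023 W/m².
CH₄: 0.036 × (√2984 − √688) = 0.036 × (54.6260 − 26.2298) = 0.036 × 28.3962 = 1.0223 W/m².
SF₆: Δ = 12 − 0 = 12 ppt = 0.012 ppb; ΔF = 0.57 × 0.012 = 0.0068 W/m².
HCFC-22: ΔF = 0.00021 × (290 − 1) = 0.00021 × 289 = 0.0607 W/m².
Total ΔF = 0.9023 + 1.0223 + 0.0068 + 0.0607 = 1.9921 W/m².

ΔF = 1.99 W/m²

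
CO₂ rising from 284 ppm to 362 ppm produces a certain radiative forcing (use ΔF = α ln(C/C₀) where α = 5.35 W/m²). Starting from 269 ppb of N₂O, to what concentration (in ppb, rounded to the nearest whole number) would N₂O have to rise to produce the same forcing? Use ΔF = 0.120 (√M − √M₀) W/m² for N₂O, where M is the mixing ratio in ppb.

M ≈ 741 ppb

CO₂ forcing: 5.35 × ln(362/284) = 5.35 × 0.242670 = 1.29828 W/m².
Set 0.120(√M − √269) = 1.29828: √M = 1.29828/0.120 + √269 = 10.8190 + 16.4012 = 27.2202.
M = (27.2202)² = 740.94 ppb.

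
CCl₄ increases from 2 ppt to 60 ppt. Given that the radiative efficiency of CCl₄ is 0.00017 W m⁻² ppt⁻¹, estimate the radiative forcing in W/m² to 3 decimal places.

CCl₄: ΔF = 0.00017 × (60 − 2) = 0.00017 × 58 = 0.0099 W/m².

ΔF = 0.010 W/m²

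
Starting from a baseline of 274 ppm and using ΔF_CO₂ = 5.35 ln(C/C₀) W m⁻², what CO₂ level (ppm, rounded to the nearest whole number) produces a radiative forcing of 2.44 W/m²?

Set 5.35 ln(C/274) = 2.44, so ln(C/274) = 2.44/5.35 = 0.45607.
Then C/274 = e^0.45607 = 1.57786, giving C = 274 × 1.57786 = 432.33 ppm.

C ≈ 432 ppm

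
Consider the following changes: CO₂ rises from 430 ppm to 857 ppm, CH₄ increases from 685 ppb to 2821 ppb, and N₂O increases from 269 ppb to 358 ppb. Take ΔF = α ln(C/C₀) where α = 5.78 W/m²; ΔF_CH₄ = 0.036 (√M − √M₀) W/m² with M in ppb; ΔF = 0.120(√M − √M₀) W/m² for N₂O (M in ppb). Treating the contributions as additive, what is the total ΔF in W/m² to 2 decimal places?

ΔF = 5.26 W/m²

CO₂: 5.78 × ln(857/430) = 5.78 × ln(1.99302) = 5.78 × 0.68965 = 3.9862 W/m².
CH₄: 0.036 × (√2821 − √685) = 0.036 × (53.1131 − 26.1725) = 0.036 × 26.9406 = 0.9699 W/m².
N₂O: 0.120 × (√358 − √269) = 0.120 × (18.9209 − 16.4012) = 0.120 × 2.5197 = 0.3024 W/m².
Total ΔF = 3.9862 + 0.9699 + 0.3024 = 5.2585 W/m².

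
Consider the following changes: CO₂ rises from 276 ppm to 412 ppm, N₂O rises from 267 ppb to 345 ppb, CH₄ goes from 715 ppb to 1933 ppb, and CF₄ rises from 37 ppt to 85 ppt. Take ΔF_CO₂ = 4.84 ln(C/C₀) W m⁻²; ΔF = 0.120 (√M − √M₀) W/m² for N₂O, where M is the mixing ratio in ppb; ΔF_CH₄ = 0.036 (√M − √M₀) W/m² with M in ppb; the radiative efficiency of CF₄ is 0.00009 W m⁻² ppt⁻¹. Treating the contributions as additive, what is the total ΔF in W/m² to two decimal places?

ΔF = 2.83 W/m²

CO₂: 4.84 × ln(412/276) = 4.84 × ln(1.49275) = 4.84 × 0.40062 = 1.9390 W/m².
N₂O: 0.120 × (√345 − √267) = 0.120 × (18.5742 − 16.3401) = 0.120 × 2.2341 = 0.2681 W/m².
CH₄: 0.036 × (√1933 − √715) = 0.036 × (43.9659 − 26.7395) = 0.036 × 17.2264 = 0.6202 W/m².
CF₄: ΔF = 0.00009 × (85 − 37) = 0.00009 × 48 = 0.0043 W/m².
Total ΔF = 1.9390 + 0.2681 + 0.6202 + 0.0043 = 2.8316 W/m².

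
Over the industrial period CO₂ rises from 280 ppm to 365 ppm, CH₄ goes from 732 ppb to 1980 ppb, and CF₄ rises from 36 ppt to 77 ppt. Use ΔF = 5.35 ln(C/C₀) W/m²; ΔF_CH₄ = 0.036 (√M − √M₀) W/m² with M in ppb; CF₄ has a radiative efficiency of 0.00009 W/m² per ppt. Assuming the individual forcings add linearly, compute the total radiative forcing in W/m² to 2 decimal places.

ΔF = 2.05 W/m²

CO₂: 5.35 × ln(365/280) = 5.35 × ln(1.30357) = 5.35 × 0.26511 = 1.4183 W/m².
CH₄: 0.036 × (√1980 − √732) = 0.036 × (44.4972 − 27.0555) = 0.036 × 17.4417 = 0.6279 W/m².
CF₄: ΔF = 0.00009 × (77 − 36) = 0.00009 × 41 = 0.0037 W/m².
Total ΔF = 1.4183 + 0.6279 + 0.0037 = 2.0499 W/m².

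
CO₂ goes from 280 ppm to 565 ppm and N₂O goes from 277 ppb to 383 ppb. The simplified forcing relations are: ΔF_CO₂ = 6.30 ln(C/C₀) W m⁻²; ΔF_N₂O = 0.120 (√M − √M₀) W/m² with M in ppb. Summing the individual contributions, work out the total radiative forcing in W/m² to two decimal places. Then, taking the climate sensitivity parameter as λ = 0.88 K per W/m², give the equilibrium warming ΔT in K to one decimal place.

ΔF = 4.77 W/m²; ΔT = 4.2 K

CO₂: 6.30 × ln(565/280) = 6.30 × ln(2.01786) = 6.30 × 0.70204 = 4.4229 W/m².
N₂O: 0.120 × (√383 − √277) = 0.120 × (19.5704 − 16.6433) = 0.120 × 2.9271 = 0.3513 W/m².
Total ΔF = 4.4229 + 0.3513 = 4.7742 W/m².
ΔT = λ ΔF = 0.88 × 4.77 = 4.1976 K.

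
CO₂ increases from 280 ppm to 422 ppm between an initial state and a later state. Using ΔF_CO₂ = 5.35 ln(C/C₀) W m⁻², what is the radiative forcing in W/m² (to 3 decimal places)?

ΔF = 2.195 W/m²

CO₂ absorption bands are partially saturated, so forcing scales with the logarithm of the concentration ratio.
CO₂: 5.35 × ln(422/280) = 5.35 × ln(1.50714) = 5.35 × 0.41021 = 2.1946 W/m².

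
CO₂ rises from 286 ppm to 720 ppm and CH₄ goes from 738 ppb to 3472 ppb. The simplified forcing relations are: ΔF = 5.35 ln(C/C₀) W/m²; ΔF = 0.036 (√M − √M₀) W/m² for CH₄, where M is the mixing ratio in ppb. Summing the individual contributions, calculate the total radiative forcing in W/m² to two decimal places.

CO₂: 5.35 × ln(720/286) = 5.35 × ln(2.51748) = 5.35 × 0.92326 = 4.9394 W/m².
CH₄: 0.036 × (√3472 − √738) = 0.036 × (58.9237 − 27.1662) = 0.036 × 31.7575 = 1.1433 W/m².
Total ΔF = 4.9394 + 1.1433 = 6.0827 W/m².

ΔF = 6.08 W/m²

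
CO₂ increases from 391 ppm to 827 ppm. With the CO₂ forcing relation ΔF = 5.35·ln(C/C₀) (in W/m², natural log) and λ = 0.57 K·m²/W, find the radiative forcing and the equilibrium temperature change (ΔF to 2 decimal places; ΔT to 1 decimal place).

CO₂: 5.35 × ln(827/391) = 5.35 × ln(2.11509) = 5.35 × 0.74910 = 4.0077 W/m².
ΔT = λ ΔF = 0.57 × 4.01 = 2.2857 K.

ΔF = 4.01 W/m²; ΔT = 2.3 K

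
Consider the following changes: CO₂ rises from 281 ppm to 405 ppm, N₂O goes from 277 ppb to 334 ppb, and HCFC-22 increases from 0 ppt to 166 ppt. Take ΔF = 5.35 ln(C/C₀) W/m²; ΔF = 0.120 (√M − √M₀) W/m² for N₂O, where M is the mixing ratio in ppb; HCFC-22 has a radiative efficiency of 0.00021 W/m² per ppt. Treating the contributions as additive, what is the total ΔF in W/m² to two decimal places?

CO₂: 5.35 × ln(405/281) = 5.35 × ln(1.44128) = 5.35 × 0.36553 = 1.9556 W/m².
N₂O: 0.120 × (√334 − √277) = 0.120 × (18.2757 − 16.6433) = 0.120 × 1.6324 = 0.1959 W/m².
HCFC-22: ΔF = 0.00021 × (166 − 0) = 0.00021 × 166 = 0.0349 W/m².
Total ΔF = 1.9556 + 0.1959 + 0.0349 = 2.1864 W/m².

ΔF = 2.19 W/m²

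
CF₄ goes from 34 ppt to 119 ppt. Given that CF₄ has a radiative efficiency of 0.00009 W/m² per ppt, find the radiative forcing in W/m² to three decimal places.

CF₄: ΔF = 0.00009 × (119 − 34) = 0.00009 × 85 = 0.0077 W/m².

ΔF = 0.008 W/m²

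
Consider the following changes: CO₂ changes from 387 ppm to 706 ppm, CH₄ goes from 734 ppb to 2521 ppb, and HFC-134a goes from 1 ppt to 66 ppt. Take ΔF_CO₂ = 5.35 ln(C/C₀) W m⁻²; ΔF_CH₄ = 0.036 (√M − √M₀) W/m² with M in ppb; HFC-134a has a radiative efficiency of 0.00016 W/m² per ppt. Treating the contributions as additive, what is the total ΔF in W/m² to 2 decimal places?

ΔF = 4.06 W/m²

CO₂: 5.35 × ln(706/387) = 5.35 × ln(1.82429) = 5.35 × 0.60119 = 3.2164 W/m².
CH₄: 0.036 × (√2521 − √734) = 0.036 × (50.2096 − 27.0924) = 0.036 × 23.1172 = 0.8322 W/m².
HFC-134a: ΔF = 0.00016 × (66 − 1) = 0.00016 × 65 = 0.0104 W/m².
Total ΔF = 3.2164 + 0.8322 + 0.0104 = 4.0590 W/m².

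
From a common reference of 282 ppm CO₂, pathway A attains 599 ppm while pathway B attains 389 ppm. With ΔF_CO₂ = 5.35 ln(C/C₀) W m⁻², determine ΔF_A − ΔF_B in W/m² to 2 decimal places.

ΔF_A = 5.35 ln(599/282) = 5.35 × 0.75335 = 4.0304 W/m².
ΔF_B = 5.35 ln(389/282) = 5.35 × 0.32167 = 1.7209 W/m².
Difference: 4.0304 − 1.7209 = 2.3095 W/m².

ΔF_A − ΔF_B = 2.31 W/m²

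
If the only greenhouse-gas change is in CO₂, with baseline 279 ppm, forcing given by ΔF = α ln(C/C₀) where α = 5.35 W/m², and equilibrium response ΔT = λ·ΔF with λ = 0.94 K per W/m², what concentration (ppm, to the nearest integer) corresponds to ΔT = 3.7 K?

C ≈ 582 ppm

Required forcing: ΔF = ΔT/λ = 3.7/0.94 = 3.9362 W/m².
Then ln(C/279) = ΔF/5.35 = 3.9362/5.35 = 0.73574.
So C = 279 × e^0.73574 = 279 × 2.08703 = 582.28 ppm.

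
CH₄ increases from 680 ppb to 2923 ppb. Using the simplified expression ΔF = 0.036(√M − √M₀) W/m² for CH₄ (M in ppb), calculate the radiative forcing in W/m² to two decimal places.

ΔF = 1.01 W/m²

CH₄: 0.036 × (√2923 − √680) = 0.036 × (54.0648 − 26.0768) = 0.036 × 27.9880 = 1.0076 W/m².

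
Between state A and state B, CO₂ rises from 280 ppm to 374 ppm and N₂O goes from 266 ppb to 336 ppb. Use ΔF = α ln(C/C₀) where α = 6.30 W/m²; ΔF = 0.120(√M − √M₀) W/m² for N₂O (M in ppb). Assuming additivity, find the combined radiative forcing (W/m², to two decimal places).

CO₂: 6.30 × ln(374/280) = 6.30 × ln(1.33571) = 6.30 × 0.28946 = 1.8236 W/m².
N₂O: 0.120 × (√336 − √266) = 0.120 × (18.3303 − 16.3095) = 0.120 × 2.0208 = 0.2425 W/m².
Total ΔF = 1.8236 + 0.2425 = 2.0661 W/m².

ΔF = 2.07 W/m²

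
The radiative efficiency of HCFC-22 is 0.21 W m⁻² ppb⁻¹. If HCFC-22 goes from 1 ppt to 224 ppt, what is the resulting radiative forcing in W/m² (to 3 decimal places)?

ΔF = 0.047 W/m²

HCFC-22: Δ = 224 − 1 = 223 ppt = 0.223 ppb; ΔF = 0.21 × 0.223 = 0.0468 W/m².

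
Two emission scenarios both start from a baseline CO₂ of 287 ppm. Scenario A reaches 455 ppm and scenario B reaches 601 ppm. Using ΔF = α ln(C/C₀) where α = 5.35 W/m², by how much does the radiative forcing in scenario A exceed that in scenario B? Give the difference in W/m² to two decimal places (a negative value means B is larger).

ΔF_A − ΔF_B = -1.49 W/m²

ΔF_A = 5.35 ln(455/287) = 5.35 × 0.46082 = 2.4654 W/m².
ΔF_B = 5.35 ln(601/287) = 5.35 × 0.73911 = 3.9542 W/m².
Difference: 2.4654 − 3.9542 = -1.4888 W/m².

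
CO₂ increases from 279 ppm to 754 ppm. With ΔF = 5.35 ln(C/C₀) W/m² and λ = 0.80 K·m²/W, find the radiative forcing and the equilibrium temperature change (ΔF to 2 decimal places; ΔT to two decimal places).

ΔF = 5.32 W/m²; ΔT = 4.26 K

CO₂: 5.35 × ln(754/279) = 5.35 × ln(2.70251) = 5.35 × 0.99418 = 5.3189 W/m².
ΔT = λ ΔF = 0.80 × 5.32 = 4.2560 K.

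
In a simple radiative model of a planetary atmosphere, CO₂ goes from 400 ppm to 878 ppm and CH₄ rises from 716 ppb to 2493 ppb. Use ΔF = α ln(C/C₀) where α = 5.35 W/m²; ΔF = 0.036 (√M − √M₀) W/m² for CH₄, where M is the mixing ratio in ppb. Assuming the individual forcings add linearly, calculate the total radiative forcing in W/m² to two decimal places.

CO₂: 5.35 × ln(878/400) = 5.35 × ln(2.19500) = 5.35 × 0.78618 = 4.2061 W/m².
CH₄: 0.036 × (√2493 − √716) = 0.036 × (49.9300 − 26.7582) = 0.036 × 23.1718 = 0.8342 W/m².
Total ΔF = 4.2061 + 0.8342 = 5.0403 W/m².

ΔF = 5.04 W/m²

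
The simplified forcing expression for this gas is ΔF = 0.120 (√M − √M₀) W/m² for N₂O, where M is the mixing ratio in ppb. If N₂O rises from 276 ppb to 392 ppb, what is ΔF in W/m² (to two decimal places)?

N₂O: 0.120 × (√392 − √276) = 0.120 × (19.7990 − 16.6132) = 0.120 × 3.1858 = 0.3823 W/m².

ΔF = 0.38 W/m²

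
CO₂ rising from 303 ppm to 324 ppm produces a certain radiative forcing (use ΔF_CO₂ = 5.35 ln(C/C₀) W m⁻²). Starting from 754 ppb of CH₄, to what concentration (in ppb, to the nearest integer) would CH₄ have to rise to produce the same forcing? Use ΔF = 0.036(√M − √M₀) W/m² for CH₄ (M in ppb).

M ≈ 1400 ppb

CO₂ forcing: 5.35 × ln(324/303) = 5.35 × 0.067011 = 0.35851 W/m².
Set 0.036(√M − √754) = 0.35851: √M = 0.35851/0.036 + √754 = 9.9586 + 27.4591 = 37.4177.
M = (37.4177)² = 1400.08 ppb.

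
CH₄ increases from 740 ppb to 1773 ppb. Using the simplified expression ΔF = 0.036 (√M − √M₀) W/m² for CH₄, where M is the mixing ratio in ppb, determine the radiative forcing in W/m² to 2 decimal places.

CH₄: 0.036 × (√1773 − √740) = 0.036 × (42.1070 − 27.2029) = 0.036 × 14.9041 = 0.5365 W/m².

ΔF = 0.54 W/m²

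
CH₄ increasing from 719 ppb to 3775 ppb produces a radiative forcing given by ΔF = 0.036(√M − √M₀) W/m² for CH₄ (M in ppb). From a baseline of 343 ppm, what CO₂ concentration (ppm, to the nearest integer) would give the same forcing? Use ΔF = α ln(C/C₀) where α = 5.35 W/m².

CH₄ forcing: 0.036 × (√3775 − √719) = 0.036 × (61.4410 − 26.8142) = 0.036 × 34.6268 = 1.24656 W/m².
Set 5.35 ln(C/343) = 1.24656: ln(C/343) = 1.24656/5.35 = 0.23300, so C = 343 × e^0.23300 = 343 × 1.26238 = 433.00 ppm.

C ≈ 433 ppm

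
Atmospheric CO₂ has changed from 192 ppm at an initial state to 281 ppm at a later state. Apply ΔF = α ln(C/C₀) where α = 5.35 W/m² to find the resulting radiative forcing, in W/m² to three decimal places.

CO₂: 5.35 × ln(281/192) = 5.35 × ln(1.46354) = 5.35 × 0.38086 = 2.0376 W/m².

ΔF = 2.038 W/m²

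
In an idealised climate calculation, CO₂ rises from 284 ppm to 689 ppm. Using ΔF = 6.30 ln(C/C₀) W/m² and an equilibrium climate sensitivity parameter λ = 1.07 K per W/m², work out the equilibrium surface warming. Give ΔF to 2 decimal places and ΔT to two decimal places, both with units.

CO₂: 6.30 × ln(689/284) = 6.30 × ln(2.42606) = 6.30 × 0.88627 = 5.5835 W/m².
ΔT = λ ΔF = 1.07 × 5.58 = 5.9706 K.

ΔF = 5.58 W/m²; ΔT = 5.97 K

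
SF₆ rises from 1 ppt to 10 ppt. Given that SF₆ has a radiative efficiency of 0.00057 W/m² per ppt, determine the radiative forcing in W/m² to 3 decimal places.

SF₆: ΔF = 0.00057 × (10 − 1) = 0.00057 × 9 = 0.0051 W/m².

ΔF = 0.005 W/m²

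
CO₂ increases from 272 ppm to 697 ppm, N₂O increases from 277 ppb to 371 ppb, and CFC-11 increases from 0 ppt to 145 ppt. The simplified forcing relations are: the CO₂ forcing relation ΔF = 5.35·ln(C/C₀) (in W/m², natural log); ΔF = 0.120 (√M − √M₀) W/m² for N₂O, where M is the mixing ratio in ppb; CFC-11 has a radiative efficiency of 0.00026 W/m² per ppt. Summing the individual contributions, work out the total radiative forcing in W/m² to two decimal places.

CO₂: 5.35 × ln(697/272) = 5.35 × ln(2.56250) = 5.35 × 0.94098 = 5.0342 W/m².
N₂O: 0.120 × (√371 − √277) = 0.120 × (19.2614 − 16.6433) = 0.120 × 2.6181 = 0.3142 W/m².
CFC-11: ΔF = 0.00026 × (145 − 0) = 0.00026 × 145 = 0.0377 W/m².
Total ΔF = 5.0342 + 0.3142 + 0.0377 = 5.3861 W/m².

ΔF = 5.39 W/m²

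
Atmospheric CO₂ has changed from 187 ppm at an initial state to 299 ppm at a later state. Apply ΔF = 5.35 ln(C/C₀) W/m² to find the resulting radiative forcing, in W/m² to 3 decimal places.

CO₂: 5.35 × ln(299/187) = 5.35 × ln(1.59893) = 5.35 × 0.46933 = 2.5109 W/m².

ΔF = 2.511 W/m²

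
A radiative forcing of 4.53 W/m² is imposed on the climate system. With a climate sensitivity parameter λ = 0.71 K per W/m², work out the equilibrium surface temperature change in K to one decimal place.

ΔT = λ ΔF = 0.71 × 4.53 = 3.2163 K.

ΔT = 3.2 K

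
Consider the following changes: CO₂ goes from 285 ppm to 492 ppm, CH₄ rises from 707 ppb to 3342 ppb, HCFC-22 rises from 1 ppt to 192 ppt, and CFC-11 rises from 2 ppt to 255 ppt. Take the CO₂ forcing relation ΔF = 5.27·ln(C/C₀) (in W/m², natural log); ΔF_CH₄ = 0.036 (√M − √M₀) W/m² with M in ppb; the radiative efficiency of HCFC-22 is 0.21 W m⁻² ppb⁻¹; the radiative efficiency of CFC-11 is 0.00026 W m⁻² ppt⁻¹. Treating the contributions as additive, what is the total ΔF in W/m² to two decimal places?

ΔF = 4.11 W/m²

CO₂: 5.27 × ln(492/285) = 5.27 × ln(1.72632) = 5.27 × 0.54599 = 2.8774 W/m².
CH₄: 0.036 × (√3342 − √707) = 0.036 × (57.8100 − 26.5895) = 0.036 × 31.2205 = 1.1239 W/m².
HCFC-22: Δ = 192 − 1 = 191 ppt = 0.191 ppb; ΔF = 0.21 × 0.191 = 0.0401 W/m².
CFC-11: ΔF = 0.00026 × (255 − 2) = 0.00026 × 253 = 0.0658 W/m².
Total ΔF = 2.8774 + 1.1239 + 0.0401 + 0.0658 = 4.1072 W/m².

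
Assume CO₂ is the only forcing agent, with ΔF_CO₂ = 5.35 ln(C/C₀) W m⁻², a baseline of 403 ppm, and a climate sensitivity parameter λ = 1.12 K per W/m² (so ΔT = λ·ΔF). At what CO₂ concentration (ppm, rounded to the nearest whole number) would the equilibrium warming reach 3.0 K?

C ≈ 665 ppm

Required forcing: ΔF = ΔT/λ = 3.0/1.12 = 2.6786 W/m².
Then ln(C/403) = ΔF/5.35 = 2.6786/5.35 = 0.50067.
So C = 403 × e^0.50067 = 403 × 1.64983 = 664.88 ppm.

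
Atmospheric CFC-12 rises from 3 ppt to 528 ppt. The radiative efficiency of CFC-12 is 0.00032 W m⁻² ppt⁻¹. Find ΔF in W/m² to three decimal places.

CFC-12: ΔF = 0.00032 × (528 − 3) = 0.00032 × 525 = 0.1680 W/m².

ΔF = 0.168 W/m²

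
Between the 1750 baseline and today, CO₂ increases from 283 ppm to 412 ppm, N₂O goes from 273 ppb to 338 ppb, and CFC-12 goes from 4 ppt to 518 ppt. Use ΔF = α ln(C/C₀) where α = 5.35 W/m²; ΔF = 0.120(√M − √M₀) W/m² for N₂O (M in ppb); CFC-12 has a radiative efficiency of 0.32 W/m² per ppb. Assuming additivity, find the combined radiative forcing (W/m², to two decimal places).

CO₂: 5.35 × ln(412/283) = 5.35 × ln(1.45583) = 5.35 × 0.37558 = 2.0094 W/m².
N₂O: 0.120 × (√338 − √273) = 0.120 × (18.3848 − 16.5227) = 0.120 × 1.8621 = 0.2235 W/m².
CFC-12: Δ = 518 − 4 = 514 ppt = 0.514 ppb; ΔF = 0.32 × 0.514 = 0.1645 W/m².
Total ΔF = 2.0094 + 0.2235 + 0.1645 = 2.3974 W/m².

ΔF = 2.40 W/m²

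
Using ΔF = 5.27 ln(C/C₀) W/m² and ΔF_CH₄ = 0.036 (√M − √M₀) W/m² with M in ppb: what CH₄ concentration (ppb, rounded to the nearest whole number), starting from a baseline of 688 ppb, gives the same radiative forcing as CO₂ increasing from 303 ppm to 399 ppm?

M ≈ 4425 ppb

CO₂ forcing: 5.27 × ln(399/303) = 5.27 × 0.275229 = 1.45046 W/m².
Set 0.036(√M − √688) = 1.45046: √M = 1.45046/0.036 + √688 = 40.2906 + 26.2298 = 66.5204.
M = (66.5204)² = 4424.96 ppb.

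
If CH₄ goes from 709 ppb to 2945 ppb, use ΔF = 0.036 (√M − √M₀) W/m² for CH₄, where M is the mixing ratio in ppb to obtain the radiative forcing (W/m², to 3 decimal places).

ΔF = 0.995 W/m²

CH₄: 0.036 × (√2945 − √709) = 0.036 × (54.2679 − 26.6271) = 0.036 × 27.6408 = 0.9951 W/m².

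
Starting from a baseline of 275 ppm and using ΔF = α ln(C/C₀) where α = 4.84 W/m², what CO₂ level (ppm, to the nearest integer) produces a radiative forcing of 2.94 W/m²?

C ≈ 505 ppm

Set 4.84 ln(C/275) = 2.94, so ln(C/275) = 2.94/4.84 = 0.60744.
Then C/275 = e^0.60744 = 1.83573, giving C = 275 × 1.83573 = 504.83 ppm.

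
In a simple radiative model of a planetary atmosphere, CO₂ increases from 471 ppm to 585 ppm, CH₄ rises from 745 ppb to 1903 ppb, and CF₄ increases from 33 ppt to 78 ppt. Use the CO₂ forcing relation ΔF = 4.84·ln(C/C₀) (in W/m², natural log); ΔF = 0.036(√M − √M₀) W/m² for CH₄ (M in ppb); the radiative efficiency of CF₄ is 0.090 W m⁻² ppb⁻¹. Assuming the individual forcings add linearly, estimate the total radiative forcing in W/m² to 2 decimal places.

ΔF = 1.64 W/m²

CO₂: 4.84 × ln(585/471) = 4.84 × ln(1.24204) = 4.84 × 0.21676 = 1.0491 W/m².
CH₄: 0.036 × (√1903 − √745) = 0.036 × (43.6234 − 27.2947) = 0.036 × 16.3287 = 0.5878 W/m².
CF₄: Δ = 78 − 33 = 45 ppt = 0.045 ppb; ΔF = 0.090 × 0.045 = 0.0041 W/m².
Total ΔF = 1.0491 + 0.5878 + 0.0041 = 1.6410 W/m².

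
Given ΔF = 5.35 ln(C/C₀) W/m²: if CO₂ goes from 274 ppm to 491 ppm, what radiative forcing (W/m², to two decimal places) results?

CO₂ absorption bands are partially saturated, so forcing scales with the logarithm of the concentration ratio.
CO₂: 5.35 × ln(491/274) = 5.35 × ln(1.79197) = 5.35 × 0.58332 = 3.1208 W/m².

ΔF = 3.12 W/m²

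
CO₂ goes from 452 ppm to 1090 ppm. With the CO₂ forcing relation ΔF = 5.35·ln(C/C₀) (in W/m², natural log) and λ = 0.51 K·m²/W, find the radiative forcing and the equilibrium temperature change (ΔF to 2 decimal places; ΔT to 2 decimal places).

CO₂: 5.35 × ln(1090/452) = 5.35 × ln(2.41150) = 5.35 × 0.88025 = 4.7093 W/m².
ΔT = λ ΔF = 0.51 × 4.71 = 2.4021 K.

ΔF = 4.71 W/m²; ΔT = 2.40 K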